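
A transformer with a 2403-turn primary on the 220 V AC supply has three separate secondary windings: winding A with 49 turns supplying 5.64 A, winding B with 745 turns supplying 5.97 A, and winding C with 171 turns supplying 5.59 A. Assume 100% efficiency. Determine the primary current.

V_A = 220 × 49/2403 = 4.4861 V; V_B = 220 × 745/2403 = 68.206 V; V_C = 220 × 171/2403 = 15.655 V.
P_out = V_A I_A + V_B I_B + V_C I_C = 4.4861×5.64 + 68.206×5.97 + 15.655×5.59 = 25.301 + 407.19 + 87.514 = 520.01 W.
Ideal ⇒ P_in = P_out, so I_p = P_out/V_p = 520.01/220 = 2.36 A.

I_p ≈ 2.36 A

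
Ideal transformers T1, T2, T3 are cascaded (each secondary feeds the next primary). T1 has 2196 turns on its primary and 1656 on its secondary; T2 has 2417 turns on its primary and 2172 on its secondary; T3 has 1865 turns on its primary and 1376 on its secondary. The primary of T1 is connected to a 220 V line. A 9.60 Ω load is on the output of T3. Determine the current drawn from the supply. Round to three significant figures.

I_supply ≈ 5.73 A

After T1: V = 220.00 × 1656/2196 = 165.90 V.
After T2: V = 165.90 × 2172/2417 = 149.08 V.
After T3: V = 149.08 × 1376/1865 = 110.00 V.
I_load = 110.00/9.60 = 11.458 A, so P_out = 110.00 × 11.458 = 1260.3 W.
All ideal ⇒ P_in = P_out, so I_supply = 1260.3/220 = 5.73 A.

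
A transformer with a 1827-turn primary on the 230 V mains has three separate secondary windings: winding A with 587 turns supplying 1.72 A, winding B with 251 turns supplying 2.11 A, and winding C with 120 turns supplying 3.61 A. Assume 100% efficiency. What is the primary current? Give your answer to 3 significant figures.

I_p ≈ 1.08 A

V_A = 230 × 587/1827 = 73.897 V; V_B = 230 × 251/1827 = 31.598 V; V_C = 230 × 120/1827 = 15.107 V.
P_out = V_A I_A + V_B I_B + V_C I_C = 73.897×1.72 + 31.598×2.11 + 15.107×3.61 = 127.10 + 66.672 + 54.535 = 248.31 W.
Ideal ⇒ P_in = P_out, so I_p = P_out/V_p = 248.31/230 = 1.08 A.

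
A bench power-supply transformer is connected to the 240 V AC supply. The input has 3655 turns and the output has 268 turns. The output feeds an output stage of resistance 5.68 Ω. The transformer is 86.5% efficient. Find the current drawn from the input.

V_out = 240 × 268/3655 = 17.598 V.
I_out = V_out/R = 17.598/5.68 = 3.0982 A.
P_out = V_out I_out = 17.598 × 3.0982 = 54.522 W.
P_in = P_out/η = 54.522/0.865 = 63.031 W.
I_in = P_in/V_in = 63.031/240 = 0.263 A.

I_in ≈ 0.263 A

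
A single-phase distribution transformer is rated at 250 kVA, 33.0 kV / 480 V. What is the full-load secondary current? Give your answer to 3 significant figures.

I_s ≈ 521 A

I_s = S/V_s = 250000/480 = 521 A.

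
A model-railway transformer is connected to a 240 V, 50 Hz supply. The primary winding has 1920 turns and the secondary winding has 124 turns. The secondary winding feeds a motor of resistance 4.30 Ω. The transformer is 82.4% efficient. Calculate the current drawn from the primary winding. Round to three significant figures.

V_s = 240 × 124/1920 = 15.500 V.
I_s = V_s/R = 15.500/4.30 = 3.6047 A.
P_out = V_s I_s = 15.500 × 3.6047 = 55.872 W.
P_in = P_out/η = 55.872/0.824 = 67.806 W.
I_p = P_in/V_p = 67.806/240 = 0.283 A.

I_p ≈ 0.283 A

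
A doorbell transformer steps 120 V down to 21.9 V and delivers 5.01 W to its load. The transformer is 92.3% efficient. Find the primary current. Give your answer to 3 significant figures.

P_in = P_out/η = 5.01/0.923 = 5.4280 W.
I_p = P_in/V_p = 5.4280/120 = 0.0452 A.

I_p ≈ 0.0452 A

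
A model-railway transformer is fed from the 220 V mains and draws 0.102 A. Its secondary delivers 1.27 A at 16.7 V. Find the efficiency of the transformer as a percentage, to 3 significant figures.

P_in = 220 × 0.102 = 22.4400 W.
P_out = 16.7 × 1.27 = 21.2090 W.
η = P_out/P_in = 21.2090/22.4400 = 0.945.

η ≈ 94.5%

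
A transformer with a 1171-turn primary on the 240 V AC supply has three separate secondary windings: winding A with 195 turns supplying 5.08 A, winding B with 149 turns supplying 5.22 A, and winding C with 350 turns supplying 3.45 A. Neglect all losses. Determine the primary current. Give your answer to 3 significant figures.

V_A = 240 × 195/1171 = 39.966 V; V_B = 240 × 149/1171 = 30.538 V; V_C = 240 × 350/1171 = 71.734 V.
P_out = V_A I_A + V_B I_B + V_C I_C = 39.966×5.08 + 30.538×5.22 + 71.734×3.45 = 203.03 + 159.41 + 247.48 = 609.92 W.
Ideal ⇒ P_in = P_out, so I_p = P_out/V_p = 609.92/240 = 2.54 A.

I_p ≈ 2.54 A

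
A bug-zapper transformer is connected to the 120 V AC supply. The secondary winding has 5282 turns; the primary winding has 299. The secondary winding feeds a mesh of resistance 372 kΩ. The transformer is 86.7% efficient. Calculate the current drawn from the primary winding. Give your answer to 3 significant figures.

V_s = 120 × 5282/299 = 2119.9 V.
I_s = V_s/R = 2119.9/372000 = 0.0056986 A.
P_out = V_s I_s = 2119.9 × 0.0056986 = 12.080 W.
P_in = P_out/η = 12.080/0.867 = 13.933 W.
I_p = P_in/V_p = 13.933/120 = 0.116 A.

I_p ≈ 0.116 A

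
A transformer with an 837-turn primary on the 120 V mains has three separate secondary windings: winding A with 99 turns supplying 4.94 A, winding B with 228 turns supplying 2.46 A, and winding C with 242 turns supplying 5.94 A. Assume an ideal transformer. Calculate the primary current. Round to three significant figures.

V_A = 120 × 99/837 = 14.194 V; V_B = 120 × 228/837 = 32.688 V; V_C = 120 × 242/837 = 34.695 V.
P_out = V_A I_A + V_B I_B + V_C I_C = 14.194×4.94 + 32.688×2.46 + 34.695×5.94 = 70.116 + 80.413 + 206.09 = 356.62 W.
Ideal ⇒ P_in = P_out, so I_p = P_out/V_p = 356.62/120 = 2.97 A.

I_p ≈ 2.97 A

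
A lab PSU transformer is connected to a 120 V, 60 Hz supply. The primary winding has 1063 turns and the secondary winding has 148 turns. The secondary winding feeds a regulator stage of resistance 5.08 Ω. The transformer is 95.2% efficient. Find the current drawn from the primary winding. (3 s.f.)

V_s = 120 × 148/1063 = 16.707 V.
I_s = V_s/R = 16.707/5.08 = 3.2889 A.
P_out = V_s I_s = 16.707 × 3.2889 = 54.948 W.
P_in = P_out/η = 54.948/0.952 = 57.719 W.
I_p = P_in/V_p = 57.719/120 = 0.481 A.

I_p ≈ 0.481 A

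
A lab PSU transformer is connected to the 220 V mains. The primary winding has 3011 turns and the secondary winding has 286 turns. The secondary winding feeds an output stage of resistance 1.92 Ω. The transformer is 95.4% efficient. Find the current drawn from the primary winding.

V_s = 220 × 286/3011 = 20.897 V.
I_s = V_s/R = 20.897/1.92 = 10.884 A.
P_out = V_s I_s = 20.897 × 10.884 = 227.43 W.
P_in = P_out/η = 227.43/0.954 = 238.40 W.
I_p = P_in/V_p = 238.40/220 = 1.08 A.

I_p ≈ 1.08 A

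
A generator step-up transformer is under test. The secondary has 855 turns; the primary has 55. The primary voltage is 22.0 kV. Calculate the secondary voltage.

V_s/V_p = N_s/N_p, so V_s = 22000 × 855/55 = 342000 V.

V_s ≈ 342000 V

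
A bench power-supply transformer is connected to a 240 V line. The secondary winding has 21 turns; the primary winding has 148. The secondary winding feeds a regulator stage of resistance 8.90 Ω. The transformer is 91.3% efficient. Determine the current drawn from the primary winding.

I_p ≈ 0.595 A

V_s = 240 × 21/148 = 34.054 V.
I_s = V_s/R = 34.054/8.90 = 3.8263 A.
P_out = V_s I_s = 34.054 × 3.8263 = 130.30 W.
P_in = P_out/η = 130.30/0.913 = 142.72 W.
I_p = P_in/V_p = 142.72/240 = 0.595 A.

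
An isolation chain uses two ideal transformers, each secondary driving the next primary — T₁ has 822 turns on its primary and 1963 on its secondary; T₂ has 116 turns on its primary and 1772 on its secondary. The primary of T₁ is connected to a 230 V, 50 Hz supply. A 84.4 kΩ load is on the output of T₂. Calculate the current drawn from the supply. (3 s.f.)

I_supply ≈ 3.63 A

After T₁: V = 230.00 × 1963/822 = 549.26 V.
After T₂: V = 549.26 × 1772/116 = 8390.4 V.
I_load = 8390.4/84400 = 0.099412 A, so P_out = 8390.4 × 0.099412 = 834.11 W.
All ideal ⇒ P_in = P_out, so I_supply = 834.11/230 = 3.63 A.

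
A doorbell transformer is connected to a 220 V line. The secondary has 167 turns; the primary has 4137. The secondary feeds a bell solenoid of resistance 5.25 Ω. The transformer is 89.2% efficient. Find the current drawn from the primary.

V_s = 220 × 167/4137 = 8.8808 V.
I_s = V_s/R = 8.8808/5.25 = 1.6916 A.
P_out = V_s I_s = 8.8808 × 1.6916 = 15.023 W.
P_in = P_out/η = 15.023/0.892 = 16.842 W.
I_p = P_in/V_p = 16.842/220 = 0.0766 A.

I_p ≈ 0.0766 A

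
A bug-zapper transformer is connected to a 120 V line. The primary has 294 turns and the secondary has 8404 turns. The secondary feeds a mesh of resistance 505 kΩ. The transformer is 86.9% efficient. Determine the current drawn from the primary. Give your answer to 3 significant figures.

I_p ≈ 0.223 A

V_s = 120 × 8404/294 = 3430.2 V.
I_s = V_s/R = 3430.2/505000 = 0.0067925 A.
P_out = V_s I_s = 3430.2 × 0.0067925 = 23.300 W.
P_in = P_out/η = 23.300/0.869 = 26.812 W.
I_p = P_in/V_p = 26.812/120 = 0.223 A.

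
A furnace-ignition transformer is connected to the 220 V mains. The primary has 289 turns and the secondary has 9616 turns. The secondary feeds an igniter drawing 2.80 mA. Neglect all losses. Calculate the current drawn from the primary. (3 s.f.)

I_p ≈ 0.0932 A

For an ideal transformer I_p N_p = I_s N_s, so I_p = 0.00280 × 9616/289 = 0.0932 A.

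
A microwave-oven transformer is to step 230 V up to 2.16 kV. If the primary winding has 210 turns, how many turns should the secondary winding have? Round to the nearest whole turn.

N_s/N_p = V_s/V_p, so N_s = 210 × 2160/230 = 1972.2 ≈ 1972 turns.

N_s = 1972 turns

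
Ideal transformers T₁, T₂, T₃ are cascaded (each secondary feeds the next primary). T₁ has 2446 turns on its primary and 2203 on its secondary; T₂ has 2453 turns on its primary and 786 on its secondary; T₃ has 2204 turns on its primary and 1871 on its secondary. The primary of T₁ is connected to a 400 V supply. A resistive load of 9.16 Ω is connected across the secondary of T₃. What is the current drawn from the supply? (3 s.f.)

Secondary of T₁: V = 400.00 × 2203/2446 = 360.26 V.
Secondary of T₂: V = 360.26 × 786/2453 = 115.44 V.
Secondary of T₃: V = 115.44 × 1871/2204 = 97.995 V.
I_load = 97.995/9.16 = 10.698 A, so P_out = 97.995 × 10.698 = 1048.4 W.
All ideal ⇒ P_in = P_out, so I_supply = 1048.4/400 = 2.62 A.

I_supply ≈ 2.62 A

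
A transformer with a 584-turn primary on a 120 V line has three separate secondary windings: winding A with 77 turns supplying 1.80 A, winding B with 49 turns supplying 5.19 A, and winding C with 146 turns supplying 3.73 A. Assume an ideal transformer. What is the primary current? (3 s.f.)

V_A = 120 × 77/584 = 15.822 V; V_B = 120 × 49/584 = 10.068 V; V_C = 120 × 146/584 = 30.000 V.
P_out = V_A I_A + V_B I_B + V_C I_C = 15.822×1.80 + 10.068×5.19 + 30.000×3.73 = 28.479 + 52.255 + 111.90 = 192.63 W.
Ideal ⇒ P_in = P_out, so I_p = P_out/V_p = 192.63/120 = 1.61 A.

I_p ≈ 1.61 A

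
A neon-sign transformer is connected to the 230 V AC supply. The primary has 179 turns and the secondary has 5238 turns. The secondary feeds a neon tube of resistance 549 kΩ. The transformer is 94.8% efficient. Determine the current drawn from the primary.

I_p ≈ 0.378 A

V_s = 230 × 5238/179 = 6730.4 V.
I_s = V_s/R = 6730.4/549000 = 0.012259 A.
P_out = V_s I_s = 6730.4 × 0.012259 = 82.510 W.
P_in = P_out/η = 82.510/0.948 = 87.036 W.
I_p = P_in/V_p = 87.036/230 = 0.378 A.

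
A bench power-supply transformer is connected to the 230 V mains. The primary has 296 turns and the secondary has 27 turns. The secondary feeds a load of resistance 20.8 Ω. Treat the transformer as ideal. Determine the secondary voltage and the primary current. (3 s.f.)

V_s ≈ 21.0 V, I_p ≈ 0.0920 A

V_s = V_p × N_s/N_p = 230 × 27/296 = 20.980 V.
I_s = V_s/R = 20.980/20.8 = 1.0086 A.
I_p = I_s × N_s/N_p = 1.0086 × 27/296 = 0.0920 A.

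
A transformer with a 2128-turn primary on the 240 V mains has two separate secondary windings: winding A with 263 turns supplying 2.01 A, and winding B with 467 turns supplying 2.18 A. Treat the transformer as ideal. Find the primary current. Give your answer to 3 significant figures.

V_A = 240 × 263/2128 = 29.662 V; V_B = 240 × 467/2128 = 52.669 V.
P_out = V_A I_A + V_B I_B = 29.662×2.01 + 52.669×2.18 = 59.620 + 114.82 = 174.44 W.
Ideal ⇒ P_in = P_out, so I_p = P_out/V_p = 174.44/240 = 0.727 A.

I_p ≈ 0.727 A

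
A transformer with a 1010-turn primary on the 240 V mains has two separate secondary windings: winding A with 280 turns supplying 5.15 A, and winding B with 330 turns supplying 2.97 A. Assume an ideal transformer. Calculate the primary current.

I_p ≈ 2.40 A

V_A = 240 × 280/1010 = 66.535 V; V_B = 240 × 330/1010 = 78.416 V.
P_out = V_A I_A + V_B I_B = 66.535×5.15 + 78.416×2.97 = 342.65 + 232.90 = 575.55 W.
Ideal ⇒ P_in = P_out, so I_p = P_out/V_p = 575.55/240 = 2.40 A.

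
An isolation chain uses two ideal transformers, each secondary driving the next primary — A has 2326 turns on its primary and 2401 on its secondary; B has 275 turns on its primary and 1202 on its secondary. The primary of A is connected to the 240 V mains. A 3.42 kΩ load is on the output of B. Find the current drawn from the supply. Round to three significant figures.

I_supply ≈ 1.43 A

After A: V = 240.00 × 2401/2326 = 247.74 V.
After B: V = 247.74 × 1202/275 = 1082.8 V.
I_load = 1082.8/3420 = 0.31662 A, so P_out = 1082.8 × 0.31662 = 342.85 W.
All ideal ⇒ P_in = P_out, so I_supply = 342.85/240 = 1.43 A.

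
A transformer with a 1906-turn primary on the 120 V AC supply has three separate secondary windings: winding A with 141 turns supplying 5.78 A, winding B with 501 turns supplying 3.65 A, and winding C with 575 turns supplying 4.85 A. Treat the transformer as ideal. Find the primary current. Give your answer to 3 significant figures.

V_A = 120 × 141/1906 = 8.8772 V; V_B = 120 × 501/1906 = 31.542 V; V_C = 120 × 575/1906 = 36.201 V.
P_out = V_A I_A + V_B I_B + V_C I_C = 8.8772×5.78 + 31.542×3.65 + 36.201×4.85 = 51.310 + 115.13 + 175.58 = 342.02 W.
Ideal ⇒ P_in = P_out, so I_p = P_out/V_p = 342.02/120 = 2.85 A.

I_p ≈ 2.85 A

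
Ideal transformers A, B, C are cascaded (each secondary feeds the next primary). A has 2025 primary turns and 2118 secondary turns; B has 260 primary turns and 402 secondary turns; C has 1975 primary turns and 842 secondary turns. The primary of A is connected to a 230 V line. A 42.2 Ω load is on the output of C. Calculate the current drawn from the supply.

Secondary of A: V = 230.00 × 2118/2025 = 240.56 V.
Secondary of B: V = 240.56 × 402/260 = 371.95 V.
Secondary of C: V = 371.95 × 842/1975 = 158.57 V.
I_load = 158.57/42.2 = 3.7576 A, so P_out = 158.57 × 3.7576 = 595.85 W.
All ideal ⇒ P_in = P_out, so I_supply = 595.85/230 = 2.59 A.

I_supply ≈ 2.59 A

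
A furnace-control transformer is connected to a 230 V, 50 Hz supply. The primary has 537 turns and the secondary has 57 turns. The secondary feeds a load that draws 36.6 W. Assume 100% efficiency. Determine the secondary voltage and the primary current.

V_s = V_p × N_s/N_p = 230 × 57/537 = 24.413 V.
I_s = P/V_s = 36.6/24.413 = 1.4992 A.
I_p = I_s × N_s/N_p = 1.4992 × 57/537 = 0.159 A.

V_s ≈ 24.4 V, I_p ≈ 0.159 A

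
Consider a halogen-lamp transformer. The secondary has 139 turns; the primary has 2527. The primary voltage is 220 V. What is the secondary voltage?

V_s/V_p = N_s/N_p, so V_s = 220 × 139/2527 = 12.1 V.

V_s ≈ 12.1 V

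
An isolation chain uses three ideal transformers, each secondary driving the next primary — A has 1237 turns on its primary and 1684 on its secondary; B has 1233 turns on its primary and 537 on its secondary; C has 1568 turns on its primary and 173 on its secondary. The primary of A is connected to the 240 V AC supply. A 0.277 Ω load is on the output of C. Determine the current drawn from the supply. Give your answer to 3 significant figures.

After A: V = 240.00 × 1684/1237 = 326.73 V.
After B: V = 326.73 × 537/1233 = 142.30 V.
After C: V = 142.30 × 173/1568 = 15.700 V.
I_load = 15.700/0.277 = 56.678 A, so P_out = 15.700 × 56.678 = 889.84 W.
All ideal ⇒ P_in = P_out, so I_supply = 889.84/240 = 3.71 A.

I_supply ≈ 3.71 A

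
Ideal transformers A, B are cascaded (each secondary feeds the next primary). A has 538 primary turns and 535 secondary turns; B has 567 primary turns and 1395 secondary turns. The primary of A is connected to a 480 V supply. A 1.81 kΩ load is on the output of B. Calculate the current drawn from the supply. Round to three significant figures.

I_supply ≈ 1.59 A

Secondary of A: V = 480.00 × 535/538 = 477.32 V.
Secondary of B: V = 477.32 × 1395/567 = 1174.4 V.
I_load = 1174.4/1810 = 0.64882 A, so P_out = 1174.4 × 0.64882 = 761.95 W.
All ideal ⇒ P_in = P_out, so I_supply = 761.95/480 = 1.59 A.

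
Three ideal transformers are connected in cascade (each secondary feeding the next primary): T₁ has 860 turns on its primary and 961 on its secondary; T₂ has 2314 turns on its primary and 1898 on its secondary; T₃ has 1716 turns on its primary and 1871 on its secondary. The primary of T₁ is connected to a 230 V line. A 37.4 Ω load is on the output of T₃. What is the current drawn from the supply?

Secondary of T₁: V = 230.00 × 961/860 = 257.01 V.
Secondary of T₂: V = 257.01 × 1898/2314 = 210.81 V.
Secondary of T₃: V = 210.81 × 1871/1716 = 229.85 V.
I_load = 229.85/37.4 = 6.1457 A, so P_out = 229.85 × 6.1457 = 1412.6 W.
All ideal ⇒ P_in = P_out, so I_supply = 1412.6/230 = 6.14 A.

I_supply ≈ 6.14 A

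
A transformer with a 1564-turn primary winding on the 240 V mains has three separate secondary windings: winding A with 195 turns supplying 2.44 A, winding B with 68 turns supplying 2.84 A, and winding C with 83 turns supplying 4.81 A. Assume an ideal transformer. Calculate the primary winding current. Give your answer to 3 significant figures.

V_A = 240 × 195/1564 = 29.923 V; V_B = 240 × 68/1564 = 10.435 V; V_C = 240 × 83/1564 = 12.737 V.
P_out = V_A I_A + V_B I_B + V_C I_C = 29.923×2.44 + 10.435×2.84 + 12.737×4.81 = 73.013 + 29.635 + 61.263 = 163.91 W.
Ideal ⇒ P_in = P_out, so I_p = P_out/V_p = 163.91/240 = 0.683 A.

I_p ≈ 0.683 A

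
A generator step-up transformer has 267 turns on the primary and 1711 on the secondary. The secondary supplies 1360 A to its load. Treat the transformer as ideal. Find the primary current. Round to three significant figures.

I_p ≈ 8720 A

For an ideal transformer I_p/I_s = N_s/N_p, so I_p = 1360 × 1711/267 = 8720 A.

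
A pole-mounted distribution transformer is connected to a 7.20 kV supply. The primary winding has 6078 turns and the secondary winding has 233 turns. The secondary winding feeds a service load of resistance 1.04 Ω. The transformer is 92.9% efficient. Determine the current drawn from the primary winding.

I_p ≈ 11.0 A

V_s = 7200 × 233/6078 = 276.01 V.
I_s = V_s/R = 276.01/1.04 = 265.40 A.
P_out = V_s I_s = 276.01 × 265.40 = 73252 W.
P_in = P_out/η = 73252/0.929 = 78851 W.
I_p = P_in/V_p = 78851/7200 = 11.0 A.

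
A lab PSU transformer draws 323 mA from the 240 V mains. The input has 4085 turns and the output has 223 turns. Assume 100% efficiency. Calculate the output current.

I_out/I_in = N_in/N_out, so I_out = 0.323 × 4085/223 = 5.92 A.

I_out ≈ 5.92 A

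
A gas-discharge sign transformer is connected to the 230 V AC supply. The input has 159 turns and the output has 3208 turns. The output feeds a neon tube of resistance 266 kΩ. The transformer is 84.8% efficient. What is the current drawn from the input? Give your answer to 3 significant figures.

I_in ≈ 0.415 A

V_out = 230 × 3208/159 = 4640.5 V.
I_out = V_out/R = 4640.5/266000 = 0.017446 A.
P_out = V_out I_out = 4640.5 × 0.017446 = 80.956 W.
P_in = P_out/η = 80.956/0.848 = 95.467 W.
I_in = P_in/V_in = 95.467/230 = 0.415 A.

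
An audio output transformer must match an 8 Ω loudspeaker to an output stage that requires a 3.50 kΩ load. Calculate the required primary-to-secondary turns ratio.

Z_p/Z_s = (N_p/N_s)², so N_p/N_s = √(3500/8) = √438 = 20.9.

N_p/N_s ≈ 20.9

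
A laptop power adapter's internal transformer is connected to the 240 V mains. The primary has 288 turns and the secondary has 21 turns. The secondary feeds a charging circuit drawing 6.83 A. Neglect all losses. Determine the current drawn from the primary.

I_p ≈ 0.498 A

For an ideal transformer I_p N_p = I_s N_s, so I_p = 6.83 × 21/288 = 0.498 A.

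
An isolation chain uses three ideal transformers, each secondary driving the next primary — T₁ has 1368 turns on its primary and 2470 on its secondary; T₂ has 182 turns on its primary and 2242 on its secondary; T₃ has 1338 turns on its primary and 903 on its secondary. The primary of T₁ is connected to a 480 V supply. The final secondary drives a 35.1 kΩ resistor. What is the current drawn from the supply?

Secondary of T₁: V = 480.00 × 2470/1368 = 866.67 V.
Secondary of T₂: V = 866.67 × 2242/182 = 10676 V.
Secondary of T₃: V = 10676 × 903/1338 = 7205.2 V.
I_load = 7205.2/35100 = 0.20528 A, so P_out = 7205.2 × 0.20528 = 1479.1 W.
All ideal ⇒ P_in = P_out, so I_supply = 1479.1/480 = 3.08 A.

I_supply ≈ 3.08 A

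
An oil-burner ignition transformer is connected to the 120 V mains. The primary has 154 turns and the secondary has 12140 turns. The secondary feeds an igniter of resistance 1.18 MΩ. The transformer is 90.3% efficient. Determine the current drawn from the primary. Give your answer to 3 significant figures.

I_p ≈ 0.700 A

V_s = 120 × 12140/154 = 9459.7 V.
I_s = V_s/R = 9459.7/(1.18×10^6) = 0.0080167 A.
P_out = V_s I_s = 9459.7 × 0.0080167 = 75.836 W.
P_in = P_out/η = 75.836/0.903 = 83.982 W.
I_p = P_in/V_p = 83.982/120 = 0.700 A.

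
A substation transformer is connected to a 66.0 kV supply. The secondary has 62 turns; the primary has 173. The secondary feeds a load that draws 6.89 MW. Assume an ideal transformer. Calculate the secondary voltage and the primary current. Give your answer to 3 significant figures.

V_s ≈ 23700 V, I_p ≈ 104 A

V_s = V_p × N_s/N_p = 66000 × 62/173 = 23653 V.
I_s = P/V_s = 6.89×10^6/23653 = 291.29 A.
I_p = I_s × N_s/N_p = 291.29 × 62/173 = 104 A.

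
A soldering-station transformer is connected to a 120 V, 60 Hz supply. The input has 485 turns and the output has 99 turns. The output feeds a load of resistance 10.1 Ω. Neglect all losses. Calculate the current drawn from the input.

V_out = V_in × N_out/N_in = 120 × 99/485 = 24.495 V.
I_out = V_out/R = 24.495/10.1 = 2.4252 A.
For an ideal transformer I_in N_in = I_out N_out, so I_in = 2.4252 × 99/485 = 0.495 A.

I_in ≈ 0.495 A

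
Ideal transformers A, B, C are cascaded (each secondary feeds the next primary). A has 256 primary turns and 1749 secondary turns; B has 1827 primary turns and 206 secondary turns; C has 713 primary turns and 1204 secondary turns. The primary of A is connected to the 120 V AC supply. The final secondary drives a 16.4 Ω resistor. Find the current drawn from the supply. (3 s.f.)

I_supply ≈ 12.4 A

After A: V = 120.00 × 1749/256 = 819.84 V.
After B: V = 819.84 × 206/1827 = 92.440 V.
After C: V = 92.440 × 1204/713 = 156.10 V.
I_load = 156.10/16.4 = 9.5182 A, so P_out = 156.10 × 9.5182 = 1485.8 W.
All ideal ⇒ P_in = P_out, so I_supply = 1485.8/120 = 12.4 A.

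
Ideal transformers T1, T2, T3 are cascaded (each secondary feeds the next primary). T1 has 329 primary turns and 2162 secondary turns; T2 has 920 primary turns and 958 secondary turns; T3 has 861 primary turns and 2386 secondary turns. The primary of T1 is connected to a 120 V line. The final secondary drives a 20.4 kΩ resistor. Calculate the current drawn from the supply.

I_supply ≈ 2.12 A

After T1: V = 120.00 × 2162/329 = 788.57 V.
After T2: V = 788.57 × 958/920 = 821.14 V.
After T3: V = 821.14 × 2386/861 = 2275.5 V.
I_load = 2275.5/20400 = 0.11155 A, so P_out = 2275.5 × 0.11155 = 253.83 W.
All ideal ⇒ P_in = P_out, so I_supply = 253.83/120 = 2.12 A.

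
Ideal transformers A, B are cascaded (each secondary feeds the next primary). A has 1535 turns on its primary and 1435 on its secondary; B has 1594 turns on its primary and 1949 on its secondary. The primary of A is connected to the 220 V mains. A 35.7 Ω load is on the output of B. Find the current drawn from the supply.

Secondary of A: V = 220.00 × 1435/1535 = 205.67 V.
Secondary of B: V = 205.67 × 1949/1594 = 251.47 V.
I_load = 251.47/35.7 = 7.0440 A, so P_out = 251.47 × 7.0440 = 1771.4 W.
All ideal ⇒ P_in = P_out, so I_supply = 1771.4/220 = 8.05 A.

I_supply ≈ 8.05 A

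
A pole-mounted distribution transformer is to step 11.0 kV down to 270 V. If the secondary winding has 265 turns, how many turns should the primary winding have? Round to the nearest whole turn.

N_p = 10796 turns

N_p/N_s = V_p/V_s, so N_p = 265 × 11000/270 = 10796.3 ≈ 10796 turns.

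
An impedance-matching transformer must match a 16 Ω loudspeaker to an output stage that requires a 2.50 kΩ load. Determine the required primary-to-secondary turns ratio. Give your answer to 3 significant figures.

Z_p/Z_s = (N_p/N_s)², so N_p/N_s = √(2500/16) = √156 = 12.5.

N_p/N_s ≈ 12.5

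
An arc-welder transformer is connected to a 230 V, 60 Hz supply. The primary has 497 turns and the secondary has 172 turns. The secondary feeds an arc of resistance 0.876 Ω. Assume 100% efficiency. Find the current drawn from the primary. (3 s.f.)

I_p ≈ 31.4 A

V_s = V_p × N_s/N_p = 230 × 172/497 = 79.598 V.
I_s = V_s/R = 79.598/0.876 = 90.865 A.
For an ideal transformer I_p N_p = I_s N_s, so I_p = 90.865 × 172/497 = 31.4 A.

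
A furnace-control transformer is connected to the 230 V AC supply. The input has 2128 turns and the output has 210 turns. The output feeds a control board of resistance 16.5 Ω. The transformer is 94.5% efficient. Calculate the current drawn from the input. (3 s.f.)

V_out = 230 × 210/2128 = 22.697 V.
I_out = V_out/R = 22.697/16.5 = 1.3756 A.
P_out = V_out I_out = 22.697 × 1.3756 = 31.222 W.
P_in = P_out/η = 31.222/0.945 = 33.040 W.
I_in = P_in/V_in = 33.040/230 = 0.144 A.

I_in ≈ 0.144 A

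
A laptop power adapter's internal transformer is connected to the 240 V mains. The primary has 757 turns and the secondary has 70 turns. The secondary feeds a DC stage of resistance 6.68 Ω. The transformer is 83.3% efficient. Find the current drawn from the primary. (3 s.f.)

I_p ≈ 0.369 A

V_s = 240 × 70/757 = 22.193 V.
I_s = V_s/R = 22.193/6.68 = 3.3223 A.
P_out = V_s I_s = 22.193 × 3.3223 = 73.731 W.
P_in = P_out/η = 73.731/0.833 = 88.513 W.
I_p = P_in/V_p = 88.513/240 = 0.369 A.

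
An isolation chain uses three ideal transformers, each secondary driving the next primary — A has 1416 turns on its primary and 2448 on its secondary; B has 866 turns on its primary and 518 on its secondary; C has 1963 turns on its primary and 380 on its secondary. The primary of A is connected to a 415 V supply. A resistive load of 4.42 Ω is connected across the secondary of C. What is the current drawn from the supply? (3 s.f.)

Secondary of A: V = 415.00 × 2448/1416 = 717.46 V.
Secondary of B: V = 717.46 × 518/866 = 429.15 V.
Secondary of C: V = 429.15 × 380/1963 = 83.075 V.
I_load = 83.075/4.42 = 18.795 A, so P_out = 83.075 × 18.795 = 1561.4 W.
All ideal ⇒ P_in = P_out, so I_supply = 1561.4/415 = 3.76 A.

I_supply ≈ 3.76 A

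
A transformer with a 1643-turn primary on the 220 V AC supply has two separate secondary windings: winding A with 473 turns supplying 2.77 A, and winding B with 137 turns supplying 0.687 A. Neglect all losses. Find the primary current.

V_A = 220 × 473/1643 = 63.335 V; V_B = 220 × 137/1643 = 18.344 V.
P_out = V_A I_A + V_B I_B = 63.335×2.77 + 18.344×0.687 = 175.44 + 12.603 = 188.04 W.
Ideal ⇒ P_in = P_out, so I_p = P_out/V_p = 188.04/220 = 0.855 A.

I_p ≈ 0.855 A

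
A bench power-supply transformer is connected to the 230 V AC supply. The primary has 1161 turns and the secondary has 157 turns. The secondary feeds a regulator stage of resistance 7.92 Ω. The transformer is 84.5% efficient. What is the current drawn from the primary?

I_p ≈ 0.628 A

V_s = 230 × 157/1161 = 31.102 V.
I_s = V_s/R = 31.102/7.92 = 3.9271 A.
P_out = V_s I_s = 31.102 × 3.9271 = 122.14 W.
P_in = P_out/η = 122.14/0.845 = 144.55 W.
I_p = P_in/V_p = 144.55/230 = 0.628 A.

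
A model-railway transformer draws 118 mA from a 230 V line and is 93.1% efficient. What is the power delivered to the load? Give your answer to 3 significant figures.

P_in = V_in I_in = 230 × 0.118 = 27.140 W.
P_out = η P_in = 0.931 × 27.140 = 25.3 W.

P_out ≈ 25.3 W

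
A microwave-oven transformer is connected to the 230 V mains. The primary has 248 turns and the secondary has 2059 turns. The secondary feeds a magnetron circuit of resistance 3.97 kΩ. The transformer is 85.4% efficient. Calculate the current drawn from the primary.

V_s = 230 × 2059/248 = 1909.6 V.
I_s = V_s/R = 1909.6/3970 = 0.48100 A.
P_out = V_s I_s = 1909.6 × 0.48100 = 918.49 W.
P_in = P_out/η = 918.49/0.854 = 1075.5 W.
I_p = P_in/V_p = 1075.5/230 = 4.68 A.

I_p ≈ 4.68 A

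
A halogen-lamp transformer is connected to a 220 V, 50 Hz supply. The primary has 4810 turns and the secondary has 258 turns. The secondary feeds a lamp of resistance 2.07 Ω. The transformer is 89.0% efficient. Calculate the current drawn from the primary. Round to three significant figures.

V_s = 220 × 258/4810 = 11.800 V.
I_s = V_s/R = 11.800/2.07 = 5.7007 A.
P_out = V_s I_s = 11.800 × 5.7007 = 67.270 W.
P_in = P_out/η = 67.270/0.890 = 75.585 W.
I_p = P_in/V_p = 75.585/220 = 0.344 A.

I_p ≈ 0.344 A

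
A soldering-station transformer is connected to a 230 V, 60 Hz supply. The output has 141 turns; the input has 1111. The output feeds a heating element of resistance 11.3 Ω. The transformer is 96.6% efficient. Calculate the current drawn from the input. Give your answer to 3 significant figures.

V_out = 230 × 141/1111 = 29.190 V.
I_out = V_out/R = 29.190/11.3 = 2.5832 A.
P_out = V_out I_out = 29.190 × 2.5832 = 75.403 W.
P_in = P_out/η = 75.403/0.966 = 78.057 W.
I_in = P_in/V_in = 78.057/230 = 0.339 A.

I_in ≈ 0.339 A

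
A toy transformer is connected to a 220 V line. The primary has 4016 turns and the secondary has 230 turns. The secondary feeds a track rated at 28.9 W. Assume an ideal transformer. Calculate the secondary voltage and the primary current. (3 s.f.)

V_s ≈ 12.6 V, I_p ≈ 0.131 A

V_s = V_p × N_s/N_p = 220 × 230/4016 = 12.600 V.
I_s = P/V_s = 28.9/12.600 = 2.2937 A.
I_p = I_s × N_s/N_p = 2.2937 × 230/4016 = 0.131 A.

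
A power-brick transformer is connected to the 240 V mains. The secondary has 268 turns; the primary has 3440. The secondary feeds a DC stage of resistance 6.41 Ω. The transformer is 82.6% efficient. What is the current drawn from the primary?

I_p ≈ 0.275 A

V_s = 240 × 268/3440 = 18.698 V.
I_s = V_s/R = 18.698/6.41 = 2.9170 A.
P_out = V_s I_s = 18.698 × 2.9170 = 54.540 W.
P_in = P_out/η = 54.540/0.826 = 66.029 W.
I_p = P_in/V_p = 66.029/240 = 0.275 A.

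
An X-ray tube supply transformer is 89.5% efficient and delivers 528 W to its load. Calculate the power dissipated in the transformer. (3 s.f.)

P_in = P_out/η = 528/0.895 = 589.944 W.
P_loss = P_in − P_out = 589.944 − 528 = 61.9 W.

P_loss ≈ 61.9 W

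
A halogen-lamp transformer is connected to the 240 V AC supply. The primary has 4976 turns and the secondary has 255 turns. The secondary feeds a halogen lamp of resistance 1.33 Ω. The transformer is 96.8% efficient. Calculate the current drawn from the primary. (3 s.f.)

V_s = 240 × 255/4976 = 12.299 V.
I_s = V_s/R = 12.299/1.33 = 9.2474 A.
P_out = V_s I_s = 12.299 × 9.2474 = 113.73 W.
P_in = P_out/η = 113.73/0.968 = 117.49 W.
I_p = P_in/V_p = 117.49/240 = 0.490 A.

I_p ≈ 0.490 A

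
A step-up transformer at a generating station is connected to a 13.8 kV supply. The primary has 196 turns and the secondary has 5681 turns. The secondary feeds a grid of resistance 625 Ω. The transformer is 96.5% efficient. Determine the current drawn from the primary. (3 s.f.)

V_s = 13800 × 5681/196 = 399990 V.
I_s = V_s/R = 399990/625 = 639.98 A.
P_out = V_s I_s = 399990 × 639.98 = 2.5599×10^8 W.
P_in = P_out/η = 2.5599×10^8/0.965 = 2.6527×10^8 W.
I_p = P_in/V_p = 2.6527×10^8/13800 = 19200 A.

I_p ≈ 19200 A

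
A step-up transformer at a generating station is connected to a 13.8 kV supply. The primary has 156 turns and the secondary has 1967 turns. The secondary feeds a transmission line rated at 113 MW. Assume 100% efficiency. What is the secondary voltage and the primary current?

V_s ≈ 174000 V, I_p ≈ 8190 A

V_s = V_p × N_s/N_p = 13800 × 1967/156 = 174000 V.
I_s = P/V_s = 1.13×10^8/174000 = 649.41 A.
I_p = I_s × N_s/N_p = 649.41 × 1967/156 = 8190 A.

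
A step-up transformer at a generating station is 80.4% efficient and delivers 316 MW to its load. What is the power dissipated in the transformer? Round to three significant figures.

P_in = P_out/η = 3.16×10^8/0.804 = 3.93035×10^8 W.
P_loss = P_in − P_out = 3.93035×10^8 − 3.16×10^8 = 7.70×10^7 W.

P_loss ≈ 7.70×10^7 W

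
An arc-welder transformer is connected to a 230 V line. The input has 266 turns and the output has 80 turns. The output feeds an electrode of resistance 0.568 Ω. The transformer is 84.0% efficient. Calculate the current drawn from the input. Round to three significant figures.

I_in ≈ 43.6 A

V_out = 230 × 80/266 = 69.173 V.
I_out = V_out/R = 69.173/0.568 = 121.78 A.
P_out = V_out I_out = 69.173 × 121.78 = 8424.1 W.
P_in = P_out/η = 8424.1/0.840 = 10029 W.
I_in = P_in/V_in = 10029/230 = 43.6 A.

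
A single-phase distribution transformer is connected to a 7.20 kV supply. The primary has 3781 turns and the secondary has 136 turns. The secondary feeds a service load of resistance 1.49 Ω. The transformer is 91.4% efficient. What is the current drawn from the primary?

V_s = 7200 × 136/3781 = 258.98 V.
I_s = V_s/R = 258.98/1.49 = 173.81 A.
P_out = V_s I_s = 258.98 × 173.81 = 45014 W.
P_in = P_out/η = 45014/0.914 = 49249 W.
I_p = P_in/V_p = 49249/7200 = 6.84 A.

I_p ≈ 6.84 A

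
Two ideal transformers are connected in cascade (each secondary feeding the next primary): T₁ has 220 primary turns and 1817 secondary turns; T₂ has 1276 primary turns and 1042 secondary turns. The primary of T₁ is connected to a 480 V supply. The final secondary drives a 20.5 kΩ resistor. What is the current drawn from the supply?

I_supply ≈ 1.07 A

After T₁: V = 480.00 × 1817/220 = 3964.4 V.
After T₂: V = 3964.4 × 1042/1276 = 3237.4 V.
I_load = 3237.4/20500 = 0.15792 A, so P_out = 3237.4 × 0.15792 = 511.24 W.
All ideal ⇒ P_in = P_out, so I_supply = 511.24/480 = 1.07 A.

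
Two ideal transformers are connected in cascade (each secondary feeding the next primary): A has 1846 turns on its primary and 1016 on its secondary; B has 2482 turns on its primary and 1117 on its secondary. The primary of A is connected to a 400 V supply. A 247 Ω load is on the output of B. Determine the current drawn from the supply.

Secondary of A: V = 400.00 × 1016/1846 = 220.15 V.
Secondary of B: V = 220.15 × 1117/2482 = 99.077 V.
I_load = 99.077/247 = 0.40112 A, so P_out = 99.077 × 0.40112 = 39.742 W.
All ideal ⇒ P_in = P_out, so I_supply = 39.742/400 = 0.0994 A.

I_supply ≈ 0.0994 A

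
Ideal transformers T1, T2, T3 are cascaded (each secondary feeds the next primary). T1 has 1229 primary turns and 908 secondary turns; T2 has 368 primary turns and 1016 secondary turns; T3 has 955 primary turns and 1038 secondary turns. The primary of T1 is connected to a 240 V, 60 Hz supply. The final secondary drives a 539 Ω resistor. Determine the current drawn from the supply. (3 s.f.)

Secondary of T1: V = 240.00 × 908/1229 = 177.31 V.
Secondary of T2: V = 177.31 × 1016/368 = 489.54 V.
Secondary of T3: V = 489.54 × 1038/955 = 532.09 V.
I_load = 532.09/539 = 0.98718 A, so P_out = 532.09 × 0.98718 = 525.27 W.
All ideal ⇒ P_in = P_out, so I_supply = 525.27/240 = 2.19 A.

I_supply ≈ 2.19 A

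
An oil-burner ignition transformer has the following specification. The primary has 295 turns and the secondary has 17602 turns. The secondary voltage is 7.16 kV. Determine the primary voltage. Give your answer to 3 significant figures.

V_p/V_s = N_p/N_s, so V_p = 7160 × 295/17602 = 120 V.

V_p ≈ 120 V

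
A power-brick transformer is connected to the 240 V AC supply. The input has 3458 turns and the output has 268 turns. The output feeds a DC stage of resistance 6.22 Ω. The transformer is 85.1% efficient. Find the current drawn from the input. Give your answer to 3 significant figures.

I_in ≈ 0.272 A

V_out = 240 × 268/3458 = 18.600 V.
I_out = V_out/R = 18.600/6.22 = 2.9904 A.
P_out = V_out I_out = 18.600 × 2.9904 = 55.623 W.
P_in = P_out/η = 55.623/0.851 = 65.362 W.
I_in = P_in/V_in = 65.362/240 = 0.272 A.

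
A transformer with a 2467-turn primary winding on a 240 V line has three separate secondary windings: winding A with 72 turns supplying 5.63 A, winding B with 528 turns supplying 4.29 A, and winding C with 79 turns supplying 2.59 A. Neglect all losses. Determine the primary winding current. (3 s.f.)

I_p ≈ 1.17 A

V_A = 240 × 72/2467 = 7.0045 V; V_B = 240 × 528/2467 = 51.366 V; V_C = 240 × 79/2467 = 7.6854 V.
P_out = V_A I_A + V_B I_B + V_C I_C = 7.0045×5.63 + 51.366×4.29 + 7.6854×2.59 = 39.435 + 220.36 + 19.905 = 279.70 W.
Ideal ⇒ P_in = P_out, so I_p = P_out/V_p = 279.70/240 = 1.17 A.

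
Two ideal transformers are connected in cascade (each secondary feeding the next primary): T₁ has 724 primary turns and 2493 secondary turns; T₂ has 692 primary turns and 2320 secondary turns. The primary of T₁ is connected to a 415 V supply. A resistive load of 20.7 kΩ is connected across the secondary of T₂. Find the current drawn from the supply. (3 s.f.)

I_supply ≈ 2.67 A

Secondary of T₁: V = 415.00 × 2493/724 = 1429.0 V.
Secondary of T₂: V = 1429.0 × 2320/692 = 4790.9 V.
I_load = 4790.9/20700 = 0.23144 A, so P_out = 4790.9 × 0.23144 = 1108.8 W.
All ideal ⇒ P_in = P_out, so I_supply = 1108.8/415 = 2.67 A.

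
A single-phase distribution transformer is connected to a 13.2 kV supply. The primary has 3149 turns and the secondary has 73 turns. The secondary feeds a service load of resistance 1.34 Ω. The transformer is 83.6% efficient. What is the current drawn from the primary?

I_p ≈ 6.33 A

V_s = 13200 × 73/3149 = 306.00 V.
I_s = V_s/R = 306.00/1.34 = 228.36 A.
P_out = V_s I_s = 306.00 × 228.36 = 69878 W.
P_in = P_out/η = 69878/0.836 = 83587 W.
I_p = P_in/V_p = 83587/13200 = 6.33 A.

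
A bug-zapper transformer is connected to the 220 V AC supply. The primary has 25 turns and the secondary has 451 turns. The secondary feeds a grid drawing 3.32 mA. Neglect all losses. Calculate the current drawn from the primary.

I_p ≈ 0.0599 A

For an ideal transformer I_p N_p = I_s N_s, so I_p = 0.00332 × 451/25 = 0.0599 A.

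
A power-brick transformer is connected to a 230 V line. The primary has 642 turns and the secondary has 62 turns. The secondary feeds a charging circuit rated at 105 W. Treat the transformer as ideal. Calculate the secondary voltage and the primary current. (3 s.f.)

V_s = V_p × N_s/N_p = 230 × 62/642 = 22.212 V.
I_s = P/V_s = 105/22.212 = 4.7272 A.
I_p = I_s × N_s/N_p = 4.7272 × 62/642 = 0.457 A.

V_s ≈ 22.2 V, I_p ≈ 0.457 A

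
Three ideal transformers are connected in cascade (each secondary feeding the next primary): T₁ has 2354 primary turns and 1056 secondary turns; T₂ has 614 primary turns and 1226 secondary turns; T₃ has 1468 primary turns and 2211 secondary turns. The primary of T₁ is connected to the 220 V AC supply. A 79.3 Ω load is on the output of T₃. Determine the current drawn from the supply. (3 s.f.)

I_supply ≈ 5.05 A

After T₁: V = 220.00 × 1056/2354 = 98.692 V.
After T₂: V = 98.692 × 1226/614 = 197.06 V.
After T₃: V = 197.06 × 2211/1468 = 296.80 V.
I_load = 296.80/79.3 = 3.7428 A, so P_out = 296.80 × 3.7428 = 1110.9 W.
All ideal ⇒ P_in = P_out, so I_supply = 1110.9/220 = 5.05 A.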